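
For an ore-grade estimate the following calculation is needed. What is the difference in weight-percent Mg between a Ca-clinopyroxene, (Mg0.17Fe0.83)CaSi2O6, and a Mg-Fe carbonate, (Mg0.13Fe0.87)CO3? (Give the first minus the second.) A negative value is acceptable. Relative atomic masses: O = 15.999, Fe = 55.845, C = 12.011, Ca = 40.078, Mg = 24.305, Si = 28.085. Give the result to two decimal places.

M((Mg0.17Fe0.83)CaSi2O6) = 242.725 g/mol, so wt% Mg = 4.132/242.725 × 100 = 1.70%.
M((Mg0.13Fe0.87)CO3) = 111.753 g/mol, so wt% Mg = 3.160/111.753 × 100 = 2.83%.
1.70 − 2.83 = -1.13 pp.

-1.13 percentage points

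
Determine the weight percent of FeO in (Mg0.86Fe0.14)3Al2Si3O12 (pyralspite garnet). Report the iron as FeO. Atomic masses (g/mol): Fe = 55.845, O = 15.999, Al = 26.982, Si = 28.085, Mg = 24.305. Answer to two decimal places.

Molar mass of (Mg0.86Fe0.14)3Al2Si3O12 = 2.58·24.305 + 0.42·55.845 + 2·26.982 + 3·28.085 + 12·15.999 = 416.369 g/mol.
Each formula unit contains 0.42 Fe, equivalent to 0.42/1 = 0.4200 mol FeO.
M(FeO) = 1×55.845 + 1×15.999 = 71.844 g/mol.
Mass of FeO per formula unit = 0.4200 × 71.844 = 30.174 g.
FeO wt% = 30.174 / 416.369 × 100 = 7.25%.

7.25 wt%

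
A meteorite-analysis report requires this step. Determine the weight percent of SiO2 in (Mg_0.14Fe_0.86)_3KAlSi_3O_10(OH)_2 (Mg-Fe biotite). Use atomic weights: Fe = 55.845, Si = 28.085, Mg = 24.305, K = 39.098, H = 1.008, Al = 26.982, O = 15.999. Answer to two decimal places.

M((Mg_0.14Fe_0.86)_3KAlSi_3O_10(OH)_2) = 498.627 g/mol; M(SiO2) = 60.083 g/mol.
Moles SiO2 per formula unit = 3 Si ÷ 1 = 3.0000.
SiO2 fraction = (3.0000 × 60.083) / 498.627 = 180.249/498.627 = 0.3615.

36.15 wt%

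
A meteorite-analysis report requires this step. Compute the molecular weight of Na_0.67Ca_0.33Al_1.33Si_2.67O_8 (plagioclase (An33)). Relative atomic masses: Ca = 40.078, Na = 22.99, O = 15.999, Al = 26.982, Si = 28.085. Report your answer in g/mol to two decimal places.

267.49 g/mol

The formula mass is the sum 0.67(22.99) + 0.33(40.078) + 1.33(26.982) + 2.67(28.085) + 8(15.999).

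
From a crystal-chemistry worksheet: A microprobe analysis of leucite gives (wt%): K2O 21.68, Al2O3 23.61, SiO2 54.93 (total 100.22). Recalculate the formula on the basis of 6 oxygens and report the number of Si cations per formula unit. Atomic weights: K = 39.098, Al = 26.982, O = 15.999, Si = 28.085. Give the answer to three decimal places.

21.68 wt% K2O ÷ 94.195 g/mol = 0.23016 mol, giving 0.46032 K and 0.23016 O.
23.61 wt% Al2O3 ÷ 101.961 g/mol = 0.23156 mol, giving 0.46312 Al and 0.69468 O.
54.93 wt% SiO2 ÷ 60.083 g/mol = 0.91424 mol, giving 0.91424 Si and 1.82848 O.
Oxygen sums to 2.75332; scaling by 6/2.75332 = 2.17919 puts the formula on 6 O.
Si: 0.91424 × 2.17919 = 1.992 atoms per formula unit.

1.992 Si apfu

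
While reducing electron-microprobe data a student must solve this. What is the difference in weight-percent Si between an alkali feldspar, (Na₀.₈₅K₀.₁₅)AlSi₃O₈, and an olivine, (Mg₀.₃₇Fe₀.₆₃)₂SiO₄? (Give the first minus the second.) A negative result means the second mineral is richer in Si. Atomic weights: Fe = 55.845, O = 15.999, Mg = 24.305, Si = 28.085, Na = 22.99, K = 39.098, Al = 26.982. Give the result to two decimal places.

16.27 percentage points

First mineral: 84.255 g Si in 264.635 g formula = 31.84 wt% Si.
Second mineral: 28.085 g Si in 180.431 g formula = 15.57 wt% Si.
31.84% − 15.57% gives a difference of 16.27 percentage points.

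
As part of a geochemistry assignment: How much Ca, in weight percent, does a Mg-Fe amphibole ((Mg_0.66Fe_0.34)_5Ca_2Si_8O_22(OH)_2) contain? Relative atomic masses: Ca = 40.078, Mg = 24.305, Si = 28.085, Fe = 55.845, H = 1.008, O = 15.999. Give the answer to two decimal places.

9.26 weight percent

Molar mass of (Mg_0.66Fe_0.34)_5Ca_2Si_8O_22(OH)_2: 3.30·24.305 + 1.70·55.845 + 2·40.078 + 8·28.085 + 24·15.999 + 2·1.008 = 865.971 g/mol.
Mass of Ca per formula unit: 2 × 40.078 = 80.156 g.
Weight fraction Ca = 80.156 / 865.971 = 0.0926.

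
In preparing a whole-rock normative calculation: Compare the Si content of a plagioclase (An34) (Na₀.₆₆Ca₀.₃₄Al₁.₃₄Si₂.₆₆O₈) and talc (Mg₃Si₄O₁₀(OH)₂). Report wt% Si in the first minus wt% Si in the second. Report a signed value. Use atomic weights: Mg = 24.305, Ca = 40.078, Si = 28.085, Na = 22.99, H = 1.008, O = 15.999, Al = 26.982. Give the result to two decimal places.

-1.71 percentage points

Si in Na₀.₆₆Ca₀.₃₄Al₁.₃₄Si₂.₆₆O₈: molar mass 267.654 g/mol; 2.66×28.085 = 74.706 g → 27.91 wt%.
Si in Mg₃Si₄O₁₀(OH)₂: molar mass 379.259 g/mol; 4×28.085 = 112.340 g → 29.62 wt%.
Difference = 27.91 − 29.62 = -1.71 percentage points.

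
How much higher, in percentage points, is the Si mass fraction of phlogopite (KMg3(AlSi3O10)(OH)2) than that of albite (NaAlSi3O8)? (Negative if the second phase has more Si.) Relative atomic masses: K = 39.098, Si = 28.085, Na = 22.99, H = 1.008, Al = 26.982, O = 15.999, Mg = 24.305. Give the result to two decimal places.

M(KMg3(AlSi3O10)(OH)2) = 417.254 g/mol, so wt% Si = 84.255/417.254 × 100 = 20.19%.
M(NaAlSi3O8) = 262.219 g/mol, so wt% Si = 84.255/262.219 × 100 = 32.13%.
20.19 − 32.13 = -11.94 pp.

-11.94 percentage points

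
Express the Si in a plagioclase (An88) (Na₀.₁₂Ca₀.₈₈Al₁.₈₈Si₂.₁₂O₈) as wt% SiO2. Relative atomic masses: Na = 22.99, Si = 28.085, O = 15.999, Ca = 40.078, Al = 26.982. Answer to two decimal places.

Molar mass of Na₀.₁₂Ca₀.₈₈Al₁.₈₈Si₂.₁₂O₈ = 0.12*22.99 + 0.88*40.078 + 1.88*26.982 + 2.12*28.085 + 8*15.999 = 276.286 g/mol.
Each formula unit contains 2.12 Si, equivalent to 2.12/1 = 2.1200 mol SiO2.
M(SiO2) = 1×28.085 + 2×15.999 = 60.083 g/mol.
Mass of SiO2 per formula unit = 2.1200 × 60.083 = 127.376 g.
SiO2 wt% = 127.376 / 276.286 × 100 = 46.10%.

46.10 wt%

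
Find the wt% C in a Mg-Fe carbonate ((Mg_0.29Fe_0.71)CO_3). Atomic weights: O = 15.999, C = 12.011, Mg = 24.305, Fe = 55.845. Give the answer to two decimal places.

Formula mass = 0.29·24.305 + 0.71·55.845 + 1·12.011 + 3·15.999 = 106.706 g/mol, of which 12.011 g is C.
So C makes up 12.011/106.706 = 0.1126 of the mass, i.e. 11.26%.

11.26 wt%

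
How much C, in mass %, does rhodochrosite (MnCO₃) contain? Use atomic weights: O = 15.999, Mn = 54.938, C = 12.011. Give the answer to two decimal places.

10.45 mass %

M(MnCO₃) = 114.946 g/mol.
C contributes 1 × 12.011 = 12.011 g per mole.
12.011/114.946 = 0.1045 → 10.45%.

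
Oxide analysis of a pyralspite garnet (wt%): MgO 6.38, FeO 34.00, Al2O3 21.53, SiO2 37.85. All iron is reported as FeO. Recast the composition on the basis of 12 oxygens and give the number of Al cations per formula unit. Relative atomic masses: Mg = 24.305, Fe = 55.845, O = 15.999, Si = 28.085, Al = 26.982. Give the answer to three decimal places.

2.007 Al apfu

6.38 wt% MgO ÷ 40.304 g/mol = 0.15830 mol, giving 0.15830 Mg and 0.15830 O.
34.00 wt% FeO ÷ 71.844 g/mol = 0.47325 mol, giving 0.47325 Fe and 0.47325 O.
21.53 wt% Al2O3 ÷ 101.961 g/mol = 0.21116 mol, giving 0.42232 Al and 0.63348 O.
37.85 wt% SiO2 ÷ 60.083 g/mol = 0.62996 mol, giving 0.62996 Si and 1.25992 O.
Oxygen sums to 2.52495; scaling by 12/2.52495 = 4.75257 puts the formula on 12 O.
Al: 0.42232 × 4.75257 = 2.007 atoms per formula unit.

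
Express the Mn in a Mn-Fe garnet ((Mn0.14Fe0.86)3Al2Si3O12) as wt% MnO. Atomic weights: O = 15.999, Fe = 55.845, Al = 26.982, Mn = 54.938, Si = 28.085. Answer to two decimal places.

5.99 wt%

Formula mass = 497.361 g/mol.
0.42 Mn → 0.4200 mol MnO per formula unit; M(MnO) = 70.937, so MnO mass = 29.794 g.
29.794/497.361 × 100 = 5.99 wt%.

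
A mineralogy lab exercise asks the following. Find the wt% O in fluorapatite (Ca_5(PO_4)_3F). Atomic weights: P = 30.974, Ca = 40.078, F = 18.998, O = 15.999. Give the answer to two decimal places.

Molar mass of Ca_5(PO_4)_3F: 5*40.078 + 3*30.974 + 12*15.999 + 1*18.998 = 504.298 g/mol.
Mass of O per formula unit: 12 × 15.999 = 191.988 g.
Weight fraction O = 191.988 / 504.298 = 0.3807.

38.07 wt%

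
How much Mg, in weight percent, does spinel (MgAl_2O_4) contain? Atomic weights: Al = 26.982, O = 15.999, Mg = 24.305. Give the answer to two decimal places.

Molar mass of MgAl_2O_4: 1·24.305 + 2·26.982 + 4·15.999 = 142.265 g/mol.
Mass of Mg per formula unit: 1 × 24.305 = 24.305 g.
Weight fraction Mg = 24.305 / 142.265 = 0.1708.

17.08 weight percent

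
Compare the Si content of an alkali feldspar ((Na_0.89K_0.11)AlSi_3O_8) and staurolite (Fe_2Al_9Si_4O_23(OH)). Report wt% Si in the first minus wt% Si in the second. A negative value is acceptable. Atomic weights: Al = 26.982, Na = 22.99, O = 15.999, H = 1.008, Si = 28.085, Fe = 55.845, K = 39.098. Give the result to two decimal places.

18.73 percentage points

M((Na_0.89K_0.11)AlSi_3O_8) = 263.991 g/mol, so wt% Si = 84.255/263.991 × 100 = 31.92%.
M(Fe_2Al_9Si_4O_23(OH)) = 851.852 g/mol, so wt% Si = 112.340/851.852 × 100 = 13.19%.
31.92 − 13.19 = 18.73 pp.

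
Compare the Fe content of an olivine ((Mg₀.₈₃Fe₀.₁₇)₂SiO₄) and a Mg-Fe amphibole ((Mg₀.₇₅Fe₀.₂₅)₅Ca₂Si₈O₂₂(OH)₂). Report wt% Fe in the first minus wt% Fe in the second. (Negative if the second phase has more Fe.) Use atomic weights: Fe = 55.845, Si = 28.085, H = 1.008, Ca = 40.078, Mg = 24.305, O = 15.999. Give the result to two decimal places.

M((Mg₀.₈₃Fe₀.₁₇)₂SiO₄) = 151.415 g/mol, so wt% Fe = 18.987/151.415 × 100 = 12.54%.
M((Mg₀.₇₅Fe₀.₂₅)₅Ca₂Si₈O₂₂(OH)₂) = 851.778 g/mol, so wt% Fe = 69.806/851.778 × 100 = 8.20%.
12.54 − 8.20 = 4.34 pp.

4.34 percentage points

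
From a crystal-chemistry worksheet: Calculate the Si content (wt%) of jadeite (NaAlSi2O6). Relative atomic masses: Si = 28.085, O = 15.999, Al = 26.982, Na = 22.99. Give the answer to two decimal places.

27.79 wt%

Formula mass = 1·22.99 + 1·26.982 + 2·28.085 + 6·15.999 = 202.136 g/mol, of which 56.170 g is Si.
So Si makes up 56.170/202.136 = 0.2779 of the mass, i.e. 27.79%.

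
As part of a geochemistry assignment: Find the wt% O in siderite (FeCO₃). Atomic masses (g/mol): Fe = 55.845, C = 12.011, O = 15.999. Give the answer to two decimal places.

M(FeCO₃) = 115.853 g/mol.
O contributes 3 × 15.999 = 47.997 g per mole.
47.997/115.853 = 0.4143 → 41.43%.

41.43 weight percent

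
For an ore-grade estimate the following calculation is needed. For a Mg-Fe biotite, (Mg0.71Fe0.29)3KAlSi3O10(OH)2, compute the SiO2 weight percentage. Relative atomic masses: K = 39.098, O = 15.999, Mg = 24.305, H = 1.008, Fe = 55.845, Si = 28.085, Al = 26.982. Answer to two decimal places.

Formula mass = 444.694 g/mol.
3 Si → 3.0000 mol SiO2 per formula unit; M(SiO2) = 60.083, so SiO2 mass = 180.249 g.
180.249/444.694 × 100 = 40.53 wt%.

40.53 wt%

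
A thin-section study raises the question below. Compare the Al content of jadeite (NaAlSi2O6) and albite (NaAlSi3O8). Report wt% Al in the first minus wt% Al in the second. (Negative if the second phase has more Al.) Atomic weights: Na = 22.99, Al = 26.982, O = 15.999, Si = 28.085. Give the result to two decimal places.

3.06 percentage points

First mineral: 26.982 g Al in 202.136 g formula = 13.35 wt% Al.
Second mineral: 26.982 g Al in 262.219 g formula = 10.29 wt% Al.
13.35% − 10.29% gives a difference of 3.06 percentage points.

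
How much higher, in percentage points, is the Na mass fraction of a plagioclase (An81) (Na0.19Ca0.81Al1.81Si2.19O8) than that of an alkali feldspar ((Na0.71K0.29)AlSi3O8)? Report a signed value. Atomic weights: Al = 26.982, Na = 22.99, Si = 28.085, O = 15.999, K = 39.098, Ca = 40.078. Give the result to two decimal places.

-4.53 percentage points

First mineral: 4.368 g Na in 275.167 g formula = 1.59 wt% Na.
Second mineral: 16.323 g Na in 266.890 g formula = 6.12 wt% Na.
1.59% − 6.12% gives a difference of -4.53 percentage points.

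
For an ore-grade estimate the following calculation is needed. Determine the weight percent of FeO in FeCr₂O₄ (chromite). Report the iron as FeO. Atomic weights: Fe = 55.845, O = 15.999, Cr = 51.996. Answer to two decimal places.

Molar mass of FeCr₂O₄ = 1*55.845 + 2*51.996 + 4*15.999 = 223.833 g/mol.
Each formula unit contains 1 Fe, equivalent to 1/1 = 1.0000 mol FeO.
M(FeO) = 1×55.845 + 1×15.999 = 71.844 g/mol.
Mass of FeO per formula unit = 1.0000 × 71.844 = 71.844 g.
FeO wt% = 71.844 / 223.833 × 100 = 32.10%.

32.10 wt%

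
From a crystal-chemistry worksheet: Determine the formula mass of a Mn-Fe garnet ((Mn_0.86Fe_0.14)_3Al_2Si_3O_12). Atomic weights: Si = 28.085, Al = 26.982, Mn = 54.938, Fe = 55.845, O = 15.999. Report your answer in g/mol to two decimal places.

Mn: 2.58 × 54.938 = 141.7400
Fe: 0.42 × 55.845 = 23.4549
Al: 2 × 26.982 = 53.9640
Si: 3 × 28.085 = 84.2550
O: 12 × 15.999 = 191.9880
Summing the contributions gives the formula mass.

495.40 g/mol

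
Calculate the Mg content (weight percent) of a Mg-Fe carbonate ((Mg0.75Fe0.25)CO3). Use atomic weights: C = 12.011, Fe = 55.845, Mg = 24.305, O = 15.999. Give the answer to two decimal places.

M((Mg0.75Fe0.25)CO3) = 92.198 g/mol.
Mg contributes 0.75 × 24.305 = 18.229 g per mole.
18.229/92.198 = 0.1977 → 19.77%.

19.77 weight percent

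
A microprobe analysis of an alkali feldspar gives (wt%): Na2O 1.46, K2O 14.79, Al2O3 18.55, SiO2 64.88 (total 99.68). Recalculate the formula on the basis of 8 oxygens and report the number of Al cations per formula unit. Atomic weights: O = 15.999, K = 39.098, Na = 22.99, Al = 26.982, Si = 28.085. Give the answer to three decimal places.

1.009 Al apfu

1.46 wt% Na2O ÷ 61.979 g/mol = 0.02356 mol, giving 0.04712 Na and 0.02356 O.
14.79 wt% K2O ÷ 94.195 g/mol = 0.15701 mol, giving 0.31402 K and 0.15701 O.
18.55 wt% Al2O3 ÷ 101.961 g/mol = 0.18193 mol, giving 0.36386 Al and 0.54579 O.
64.88 wt% SiO2 ÷ 60.083 g/mol = 1.07984 mol, giving 1.07984 Si and 2.15968 O.
Oxygen sums to 2.88604; scaling by 8/2.88604 = 2.77196 puts the formula on 8 O.
Al: 0.36386 × 2.77196 = 1.009 atoms per formula unit.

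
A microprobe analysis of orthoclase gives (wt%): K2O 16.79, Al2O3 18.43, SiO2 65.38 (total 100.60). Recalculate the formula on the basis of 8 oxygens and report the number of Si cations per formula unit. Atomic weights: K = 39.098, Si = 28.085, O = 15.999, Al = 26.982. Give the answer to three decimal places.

3.005 Si apfu

K2O: 16.79/94.195 = 0.17825 mol → 0.35650 mol K, 0.17825 mol O.
Al2O3: 18.43/101.961 = 0.18076 mol → 0.36152 mol Al, 0.54228 mol O.
SiO2: 65.38/60.083 = 1.08816 mol → 1.08816 mol Si, 2.17632 mol O.
Total oxygen = 2.89685 mol. Normalization factor = 8/2.89685 = 2.76162.
Si per 8 O = 1.08816 × 2.76162 = 3.005.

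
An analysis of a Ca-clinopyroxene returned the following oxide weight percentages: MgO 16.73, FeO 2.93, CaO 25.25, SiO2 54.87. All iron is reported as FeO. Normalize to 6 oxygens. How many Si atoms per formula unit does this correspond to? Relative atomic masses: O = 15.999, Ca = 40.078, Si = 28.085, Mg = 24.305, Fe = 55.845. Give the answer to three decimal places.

MgO: 16.73/40.304 = 0.41510 mol → 0.41510 mol Mg, 0.41510 mol O.
FeO: 2.93/71.844 = 0.04078 mol → 0.04078 mol Fe, 0.04078 mol O.
CaO: 25.25/56.077 = 0.45027 mol → 0.45027 mol Ca, 0.45027 mol O.
SiO2: 54.87/60.083 = 0.91324 mol → 0.91324 mol Si, 1.82648 mol O.
Total oxygen = 2.73263 mol. Normalization factor = 6/2.73263 = 2.19569.
Si per 6 O = 0.91324 × 2.19569 = 2.005.

2.005 Si apfu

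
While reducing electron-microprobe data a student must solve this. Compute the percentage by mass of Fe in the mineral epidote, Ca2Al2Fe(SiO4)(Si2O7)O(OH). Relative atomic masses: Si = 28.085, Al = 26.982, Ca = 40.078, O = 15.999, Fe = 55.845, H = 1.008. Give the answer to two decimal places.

Formula mass = 2·40.078 + 2·26.982 + 1·55.845 + 3·28.085 + 13·15.999 + 1·1.008 = 483.215 g/mol, of which 55.845 g is Fe.
So Fe makes up 55.845/483.215 = 0.1156 of the mass, i.e. 11.56%.

11.56 weight percent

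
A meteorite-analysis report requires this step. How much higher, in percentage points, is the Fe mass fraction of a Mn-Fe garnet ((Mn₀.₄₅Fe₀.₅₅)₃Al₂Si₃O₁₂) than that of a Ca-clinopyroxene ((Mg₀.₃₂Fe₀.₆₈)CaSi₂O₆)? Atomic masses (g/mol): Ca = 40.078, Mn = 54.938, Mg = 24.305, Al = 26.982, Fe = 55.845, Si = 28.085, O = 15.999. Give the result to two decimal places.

First mineral: 92.144 g Fe in 496.518 g formula = 18.56 wt% Fe.
Second mineral: 37.975 g Fe in 237.994 g formula = 15.96 wt% Fe.
18.56% − 15.96% gives a difference of 2.60 percentage points.

2.60 percentage points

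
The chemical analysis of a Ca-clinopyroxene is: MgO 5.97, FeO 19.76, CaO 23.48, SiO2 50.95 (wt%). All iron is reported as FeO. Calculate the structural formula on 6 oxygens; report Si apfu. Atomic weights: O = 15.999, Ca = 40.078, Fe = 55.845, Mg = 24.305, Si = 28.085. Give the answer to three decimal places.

5.97 wt% MgO ÷ 40.304 g/mol = 0.14812 mol, giving 0.14812 Mg and 0.14812 O.
19.76 wt% FeO ÷ 71.844 g/mol = 0.27504 mol, giving 0.27504 Fe and 0.27504 O.
23.48 wt% CaO ÷ 56.077 g/mol = 0.41871 mol, giving 0.41871 Ca and 0.41871 O.
50.95 wt% SiO2 ÷ 60.083 g/mol = 0.84799 mol, giving 0.84799 Si and 1.69598 O.
Oxygen sums to 2.53785; scaling by 6/2.53785 = 2.36421 puts the formula on 6 O.
Si: 0.84799 × 2.36421 = 2.005 atoms per formula unit.

2.005 Si apfu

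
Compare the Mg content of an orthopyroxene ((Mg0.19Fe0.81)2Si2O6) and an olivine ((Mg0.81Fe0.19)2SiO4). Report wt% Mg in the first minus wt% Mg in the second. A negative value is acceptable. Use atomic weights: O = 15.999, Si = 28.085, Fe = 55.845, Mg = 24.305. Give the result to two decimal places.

First mineral: 9.236 g Mg in 251.869 g formula = 3.67 wt% Mg.
Second mineral: 39.374 g Mg in 152.676 g formula = 25.79 wt% Mg.
3.67% − 25.79% gives a difference of -22.12 percentage points.

-22.12 percentage points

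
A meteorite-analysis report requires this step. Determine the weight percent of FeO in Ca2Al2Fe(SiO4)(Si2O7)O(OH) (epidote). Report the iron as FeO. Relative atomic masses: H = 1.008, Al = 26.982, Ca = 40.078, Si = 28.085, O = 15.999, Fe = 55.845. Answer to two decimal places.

14.87 wt%

M(Ca2Al2Fe(SiO4)(Si2O7)O(OH)) = 483.215 g/mol; M(FeO) = 71.844 g/mol.
Moles FeO per formula unit = 1 Fe ÷ 1 = 1.0000.
FeO fraction = (1.0000 × 71.844) / 483.215 = 71.844/483.215 = 0.1487.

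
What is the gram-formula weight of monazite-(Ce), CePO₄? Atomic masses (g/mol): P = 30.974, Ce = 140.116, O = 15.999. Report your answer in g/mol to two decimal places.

235.09 g/mol

Ce: 1 × 140.116 = 140.1160
P: 1 × 30.974 = 30.9740
O: 4 × 15.999 = 63.9960
Summing the contributions gives the formula mass.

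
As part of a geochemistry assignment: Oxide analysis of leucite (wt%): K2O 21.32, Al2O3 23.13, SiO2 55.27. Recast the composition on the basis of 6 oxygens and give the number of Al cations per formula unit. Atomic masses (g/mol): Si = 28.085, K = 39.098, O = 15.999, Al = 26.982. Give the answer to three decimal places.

0.991 Al apfu

K2O (M=94.195): mol = 0.22634; K = 0.45268, O = 0.22634.
Al2O3 (M=101.961): mol = 0.22685; Al = 0.45370, O = 0.68055.
SiO2 (M=60.083): mol = 0.91989; Si = 0.91989, O = 1.83978.
ΣO = 2.74667; factor = 6/ΣO = 2.18446.
Al apfu = 0.45370 × 2.18446 = 0.991.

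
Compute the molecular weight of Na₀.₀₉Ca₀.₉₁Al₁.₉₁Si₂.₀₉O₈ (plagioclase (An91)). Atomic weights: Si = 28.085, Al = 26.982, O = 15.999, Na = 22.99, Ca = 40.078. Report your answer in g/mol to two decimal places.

The formula mass is the sum 0.09(22.99) + 0.91(40.078) + 1.91(26.982) + 2.09(28.085) + 8(15.999).

276.77 g/mol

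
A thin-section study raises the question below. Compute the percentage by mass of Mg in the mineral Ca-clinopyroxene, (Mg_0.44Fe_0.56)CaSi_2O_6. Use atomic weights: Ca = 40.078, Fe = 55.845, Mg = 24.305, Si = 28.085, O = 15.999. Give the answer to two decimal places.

4.57 mass %

Formula mass = 0.44*24.305 + 0.56*55.845 + 1*40.078 + 2*28.085 + 6*15.999 = 234.209 g/mol, of which 10.694 g is Mg.
So Mg makes up 10.694/234.209 = 0.0457 of the mass, i.e. 4.57%.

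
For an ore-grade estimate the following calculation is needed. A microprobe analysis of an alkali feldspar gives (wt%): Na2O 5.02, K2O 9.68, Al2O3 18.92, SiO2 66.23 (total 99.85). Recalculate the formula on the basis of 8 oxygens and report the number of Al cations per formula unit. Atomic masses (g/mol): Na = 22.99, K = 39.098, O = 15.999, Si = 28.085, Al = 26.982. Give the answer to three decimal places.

Na2O: 5.02/61.979 = 0.08100 mol → 0.16200 mol Na, 0.08100 mol O.
K2O: 9.68/94.195 = 0.10277 mol → 0.20554 mol K, 0.10277 mol O.
Al2O3: 18.92/101.961 = 0.18556 mol → 0.37112 mol Al, 0.55668 mol O.
SiO2: 66.23/60.083 = 1.10231 mol → 1.10231 mol Si, 2.20462 mol O.
Total oxygen = 2.94507 mol. Normalization factor = 8/2.94507 = 2.71640.
Al per 8 O = 0.37112 × 2.71640 = 1.008.

1.008 Al apfu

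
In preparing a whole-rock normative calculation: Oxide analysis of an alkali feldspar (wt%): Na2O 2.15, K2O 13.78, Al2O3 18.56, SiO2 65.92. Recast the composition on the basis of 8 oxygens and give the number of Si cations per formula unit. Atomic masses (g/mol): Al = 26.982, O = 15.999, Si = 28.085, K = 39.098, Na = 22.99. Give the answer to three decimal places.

2.15 wt% Na2O ÷ 61.979 g/mol = 0.03469 mol, giving 0.06938 Na and 0.03469 O.
13.78 wt% K2O ÷ 94.195 g/mol = 0.14629 mol, giving 0.29258 K and 0.14629 O.
18.56 wt% Al2O3 ÷ 101.961 g/mol = 0.18203 mol, giving 0.36406 Al and 0.54609 O.
65.92 wt% SiO2 ÷ 60.083 g/mol = 1.09715 mol, giving 1.09715 Si and 2.19430 O.
Oxygen sums to 2.92137; scaling by 8/2.92137 = 2.73844 puts the formula on 8 O.
Si: 1.09715 × 2.73844 = 3.004 atoms per formula unit.

3.004 Si apfu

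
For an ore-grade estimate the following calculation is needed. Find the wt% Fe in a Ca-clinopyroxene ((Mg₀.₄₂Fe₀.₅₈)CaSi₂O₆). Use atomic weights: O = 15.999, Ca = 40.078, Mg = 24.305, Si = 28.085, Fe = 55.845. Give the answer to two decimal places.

Molar mass of (Mg₀.₄₂Fe₀.₅₈)CaSi₂O₆: 0.42*24.305 + 0.58*55.845 + 1*40.078 + 2*28.085 + 6*15.999 = 234.840 g/mol.
Mass of Fe per formula unit: 0.58 × 55.845 = 32.390 g.
Weight fraction Fe = 32.390 / 234.840 = 0.1379.

13.79 wt%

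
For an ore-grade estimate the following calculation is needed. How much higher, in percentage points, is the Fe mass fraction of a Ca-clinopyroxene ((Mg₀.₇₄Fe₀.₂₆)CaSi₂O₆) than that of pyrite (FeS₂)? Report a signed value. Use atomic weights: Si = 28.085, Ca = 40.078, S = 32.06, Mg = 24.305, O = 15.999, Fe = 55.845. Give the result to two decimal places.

-40.09 percentage points

First mineral: 14.520 g Fe in 224.747 g formula = 6.46 wt% Fe.
Second mineral: 55.845 g Fe in 119.965 g formula = 46.55 wt% Fe.
6.46% − 46.55% gives a difference of -40.09 percentage points.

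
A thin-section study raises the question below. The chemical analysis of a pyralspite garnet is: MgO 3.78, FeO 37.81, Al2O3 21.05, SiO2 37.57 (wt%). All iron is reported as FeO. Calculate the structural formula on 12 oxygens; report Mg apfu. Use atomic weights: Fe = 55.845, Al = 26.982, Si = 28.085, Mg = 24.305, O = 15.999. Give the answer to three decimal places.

MgO (M=40.304): mol = 0.09379; Mg = 0.09379, O = 0.09379.
FeO (M=71.844): mol = 0.52628; Fe = 0.52628, O = 0.52628.
Al2O3 (M=101.961): mol = 0.20645; Al = 0.41290, O = 0.61935.
SiO2 (M=60.083): mol = 0.62530; Si = 0.62530, O = 1.25060.
ΣO = 2.49002; factor = 12/ΣO = 4.81924.
Mg apfu = 0.09379 × 4.81924 = 0.452.

0.452 Mg apfu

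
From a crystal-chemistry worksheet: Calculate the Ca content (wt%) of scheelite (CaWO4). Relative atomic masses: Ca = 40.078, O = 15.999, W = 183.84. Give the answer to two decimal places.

13.92 wt%

M(CaWO4) = 287.914 g/mol.
Ca contributes 1 × 40.078 = 40.078 g per mole.
40.078/287.914 = 0.1392 → 13.92%.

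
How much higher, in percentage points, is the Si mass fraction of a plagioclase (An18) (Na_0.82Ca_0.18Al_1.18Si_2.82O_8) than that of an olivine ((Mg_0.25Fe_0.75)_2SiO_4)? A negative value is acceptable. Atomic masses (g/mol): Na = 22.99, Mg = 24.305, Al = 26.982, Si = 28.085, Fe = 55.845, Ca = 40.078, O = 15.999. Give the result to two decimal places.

Si in Na_0.82Ca_0.18Al_1.18Si_2.82O_8: molar mass 265.096 g/mol; 2.82×28.085 = 79.200 g → 29.88 wt%.
Si in (Mg_0.25Fe_0.75)_2SiO_4: molar mass 188.001 g/mol; 1×28.085 = 28.085 g → 14.94 wt%.
Difference = 29.88 − 14.94 = 14.94 percentage points.

14.94 percentage points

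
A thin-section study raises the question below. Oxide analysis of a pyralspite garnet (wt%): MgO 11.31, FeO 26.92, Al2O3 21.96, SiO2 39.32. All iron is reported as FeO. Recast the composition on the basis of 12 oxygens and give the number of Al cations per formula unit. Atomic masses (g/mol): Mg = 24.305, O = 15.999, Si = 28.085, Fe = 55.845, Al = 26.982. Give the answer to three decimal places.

MgO: 11.31/40.304 = 0.28062 mol → 0.28062 mol Mg, 0.28062 mol O.
FeO: 26.92/71.844 = 0.37470 mol → 0.37470 mol Fe, 0.37470 mol O.
Al2O3: 21.96/101.961 = 0.21538 mol → 0.43076 mol Al, 0.64614 mol O.
SiO2: 39.32/60.083 = 0.65443 mol → 0.65443 mol Si, 1.30886 mol O.
Total oxygen = 2.61032 mol. Normalization factor = 12/2.61032 = 4.59714.
Al per 12 O = 0.43076 × 4.59714 = 1.980.

1.980 Al apfu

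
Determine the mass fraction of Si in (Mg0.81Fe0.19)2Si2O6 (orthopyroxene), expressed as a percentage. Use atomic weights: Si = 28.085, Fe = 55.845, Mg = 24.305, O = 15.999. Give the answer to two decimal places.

26.40 wt%

Formula mass = 1.62*24.305 + 0.38*55.845 + 2*28.085 + 6*15.999 = 212.759 g/mol, of which 56.170 g is Si.
So Si makes up 56.170/212.759 = 0.2640 of the mass, i.e. 26.40%.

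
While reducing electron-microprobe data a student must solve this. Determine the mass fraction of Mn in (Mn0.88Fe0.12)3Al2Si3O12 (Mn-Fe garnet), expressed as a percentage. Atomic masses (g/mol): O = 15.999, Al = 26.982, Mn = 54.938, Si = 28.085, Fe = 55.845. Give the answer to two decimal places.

Formula mass = 2.64·54.938 + 0.36·55.845 + 2·26.982 + 3·28.085 + 12·15.999 = 495.348 g/mol, of which 145.036 g is Mn.
So Mn makes up 145.036/495.348 = 0.2928 of the mass, i.e. 29.28%.

29.28 wt%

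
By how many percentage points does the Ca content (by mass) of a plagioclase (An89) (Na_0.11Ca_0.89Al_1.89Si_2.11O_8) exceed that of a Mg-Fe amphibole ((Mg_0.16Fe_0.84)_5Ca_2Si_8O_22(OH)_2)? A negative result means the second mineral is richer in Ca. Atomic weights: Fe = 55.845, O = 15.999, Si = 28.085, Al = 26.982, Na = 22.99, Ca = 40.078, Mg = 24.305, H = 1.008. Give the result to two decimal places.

4.42 percentage points

Ca in Na_0.11Ca_0.89Al_1.89Si_2.11O_8: molar mass 276.446 g/mol; 0.89×40.078 = 35.669 g → 12.90 wt%.
Ca in (Mg_0.16Fe_0.84)_5Ca_2Si_8O_22(OH)_2: molar mass 944.821 g/mol; 2×40.078 = 80.156 g → 8.48 wt%.
Difference = 12.90 − 8.48 = 4.42 percentage points.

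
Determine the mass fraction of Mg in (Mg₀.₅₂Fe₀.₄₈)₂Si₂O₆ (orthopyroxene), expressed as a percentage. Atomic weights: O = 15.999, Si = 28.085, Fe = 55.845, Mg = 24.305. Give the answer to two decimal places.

Formula mass = 1.04×24.305 + 0.96×55.845 + 2×28.085 + 6×15.999 = 231.052 g/mol, of which 25.277 g is Mg.
So Mg makes up 25.277/231.052 = 0.1094 of the mass, i.e. 10.94%.

10.94 weight percent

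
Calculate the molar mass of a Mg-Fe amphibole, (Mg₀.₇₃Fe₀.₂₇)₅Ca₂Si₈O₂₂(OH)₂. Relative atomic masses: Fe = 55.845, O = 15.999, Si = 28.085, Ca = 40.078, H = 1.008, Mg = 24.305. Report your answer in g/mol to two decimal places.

854.93 g/mol

The formula mass is the sum 3.65·24.305 + 1.35·55.845 + 2·40.078 + 8·28.085 + 24·15.999 + 2·1.008.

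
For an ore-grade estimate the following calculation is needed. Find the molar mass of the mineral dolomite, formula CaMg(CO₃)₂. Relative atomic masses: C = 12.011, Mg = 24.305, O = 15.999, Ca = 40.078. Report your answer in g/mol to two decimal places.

Ca: 1 × 40.078 = 40.0780
Mg: 1 × 24.305 = 24.3050
C: 2 × 12.011 = 24.0220
O: 6 × 15.999 = 95.9940
Summing the contributions gives the formula mass.

184.40 g/mol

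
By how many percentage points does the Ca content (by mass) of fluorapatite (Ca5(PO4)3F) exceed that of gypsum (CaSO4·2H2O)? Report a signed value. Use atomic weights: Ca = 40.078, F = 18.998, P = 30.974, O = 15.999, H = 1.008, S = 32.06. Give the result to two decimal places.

16.46 percentage points

M(Ca5(PO4)3F) = 504.298 g/mol, so wt% Ca = 200.390/504.298 × 100 = 39.74%.
M(CaSO4·2H2O) = 172.164 g/mol, so wt% Ca = 40.078/172.164 × 100 = 23.28%.
39.74 − 23.28 = 16.46 pp.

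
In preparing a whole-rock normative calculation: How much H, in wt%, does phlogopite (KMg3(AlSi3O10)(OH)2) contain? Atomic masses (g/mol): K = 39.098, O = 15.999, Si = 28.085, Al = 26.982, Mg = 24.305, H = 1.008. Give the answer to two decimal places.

M(KMg3(AlSi3O10)(OH)2) = 417.254 g/mol.
H contributes 2 × 1.008 = 2.016 g per mole.
2.016/417.254 = 0.0048 → 0.48%.

0.48 wt%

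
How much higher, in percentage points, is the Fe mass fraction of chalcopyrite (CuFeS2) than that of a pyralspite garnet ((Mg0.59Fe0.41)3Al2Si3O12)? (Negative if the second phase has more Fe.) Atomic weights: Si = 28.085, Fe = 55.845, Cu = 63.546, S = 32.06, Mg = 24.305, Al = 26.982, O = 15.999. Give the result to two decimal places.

M(CuFeS2) = 183.511 g/mol, so wt% Fe = 55.845/183.511 × 100 = 30.43%.
M((Mg0.59Fe0.41)3Al2Si3O12) = 441.916 g/mol, so wt% Fe = 68.689/441.916 × 100 = 15.54%.
30.43 − 15.54 = 14.89 pp.

14.89 percentage points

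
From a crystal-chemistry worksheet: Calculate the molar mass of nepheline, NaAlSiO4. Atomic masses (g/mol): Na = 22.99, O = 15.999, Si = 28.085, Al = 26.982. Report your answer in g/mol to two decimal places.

M = 1·22.99 + 1·26.982 + 1·28.085 + 4·15.999

142.05 g/mol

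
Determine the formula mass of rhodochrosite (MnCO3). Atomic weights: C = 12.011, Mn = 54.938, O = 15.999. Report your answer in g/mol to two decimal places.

The formula mass is the sum 1(54.938) + 1(12.011) + 3(15.999).

114.95 g/mol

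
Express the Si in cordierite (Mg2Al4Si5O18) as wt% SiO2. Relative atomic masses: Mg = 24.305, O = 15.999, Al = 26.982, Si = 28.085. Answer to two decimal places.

M(Mg2Al4Si5O18) = 584.945 g/mol; M(SiO2) = 60.083 g/mol.
Moles SiO2 per formula unit = 5 Si ÷ 1 = 5.0000.
SiO2 fraction = (5.0000 × 60.083) / 584.945 = 300.415/584.945 = 0.5136.

51.36 wt%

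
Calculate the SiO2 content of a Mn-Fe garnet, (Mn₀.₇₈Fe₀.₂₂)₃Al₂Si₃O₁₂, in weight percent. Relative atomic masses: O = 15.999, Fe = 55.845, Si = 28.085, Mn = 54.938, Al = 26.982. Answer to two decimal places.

36.37 wt%

M((Mn₀.₇₈Fe₀.₂₂)₃Al₂Si₃O₁₂) = 495.620 g/mol; M(SiO2) = 60.083 g/mol.
Moles SiO2 per formula unit = 3 Si ÷ 1 = 3.0000.
SiO2 fraction = (3.0000 × 60.083) / 495.620 = 180.249/495.620 = 0.3637.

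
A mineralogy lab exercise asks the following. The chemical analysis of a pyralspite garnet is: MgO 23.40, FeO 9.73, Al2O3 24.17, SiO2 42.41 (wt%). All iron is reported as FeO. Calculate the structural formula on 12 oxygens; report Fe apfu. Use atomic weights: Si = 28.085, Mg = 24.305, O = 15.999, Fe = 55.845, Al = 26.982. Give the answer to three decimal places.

23.40 wt% MgO ÷ 40.304 g/mol = 0.58059 mol, giving 0.58059 Mg and 0.58059 O.
9.73 wt% FeO ÷ 71.844 g/mol = 0.13543 mol, giving 0.13543 Fe and 0.13543 O.
24.17 wt% Al2O3 ÷ 101.961 g/mol = 0.23705 mol, giving 0.47410 Al and 0.71115 O.
42.41 wt% SiO2 ÷ 60.083 g/mol = 0.70586 mol, giving 0.70586 Si and 1.41172 O.
Oxygen sums to 2.83889; scaling by 12/2.83889 = 4.22700 puts the formula on 12 O.
Fe: 0.13543 × 4.22700 = 0.572 atoms per formula unit.

0.572 Fe apfu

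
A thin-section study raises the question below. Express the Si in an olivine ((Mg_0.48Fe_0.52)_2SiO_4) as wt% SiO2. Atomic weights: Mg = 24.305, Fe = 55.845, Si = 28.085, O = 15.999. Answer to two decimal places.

M((Mg_0.48Fe_0.52)_2SiO_4) = 173.493 g/mol; M(SiO2) = 60.083 g/mol.
Moles SiO2 per formula unit = 1 Si ÷ 1 = 1.0000.
SiO2 fraction = (1.0000 × 60.083) / 173.493 = 60.083/173.493 = 0.3463.

34.63 wt%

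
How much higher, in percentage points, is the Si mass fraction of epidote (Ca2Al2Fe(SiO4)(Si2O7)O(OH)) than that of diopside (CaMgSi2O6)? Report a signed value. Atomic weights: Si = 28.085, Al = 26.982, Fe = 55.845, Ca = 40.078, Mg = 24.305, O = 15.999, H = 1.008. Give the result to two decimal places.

Si in Ca2Al2Fe(SiO4)(Si2O7)O(OH): molar mass 483.215 g/mol; 3×28.085 = 84.255 g → 17.44 wt%.
Si in CaMgSi2O6: molar mass 216.547 g/mol; 2×28.085 = 56.170 g → 25.94 wt%.
Difference = 17.44 − 25.94 = -8.50 percentage points.

-8.50 percentage points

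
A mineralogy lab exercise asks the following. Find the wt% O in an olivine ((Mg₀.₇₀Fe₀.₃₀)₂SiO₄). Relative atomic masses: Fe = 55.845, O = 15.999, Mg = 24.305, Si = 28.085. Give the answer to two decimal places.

Molar mass of (Mg₀.₇₀Fe₀.₃₀)₂SiO₄: 1.40·24.305 + 0.60·55.845 + 1·28.085 + 4·15.999 = 159.615 g/mol.
Mass of O per formula unit: 4 × 15.999 = 63.996 g.
Weight fraction O = 63.996 / 159.615 = 0.4009.

40.09 mass %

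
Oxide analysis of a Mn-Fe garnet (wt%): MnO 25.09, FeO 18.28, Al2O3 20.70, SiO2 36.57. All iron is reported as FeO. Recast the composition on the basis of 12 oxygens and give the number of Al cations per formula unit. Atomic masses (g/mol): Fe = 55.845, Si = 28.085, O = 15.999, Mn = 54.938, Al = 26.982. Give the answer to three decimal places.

MnO (M=70.937): mol = 0.35369; Mn = 0.35369, O = 0.35369.
FeO (M=71.844): mol = 0.25444; Fe = 0.25444, O = 0.25444.
Al2O3 (M=101.961): mol = 0.20302; Al = 0.40604, O = 0.60906.
SiO2 (M=60.083): mol = 0.60866; Si = 0.60866, O = 1.21732.
ΣO = 2.43451; factor = 12/ΣO = 4.92912.
Al apfu = 0.40604 × 4.92912 = 2.001.

2.001 Al apfu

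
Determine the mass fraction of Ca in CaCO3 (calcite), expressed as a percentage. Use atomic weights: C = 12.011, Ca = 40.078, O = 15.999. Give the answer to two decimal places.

40.04 mass %

Formula mass = 1*40.078 + 1*12.011 + 3*15.999 = 100.086 g/mol, of which 40.078 g is Ca.
So Ca makes up 40.078/100.086 = 0.4004 of the mass, i.e. 40.04%.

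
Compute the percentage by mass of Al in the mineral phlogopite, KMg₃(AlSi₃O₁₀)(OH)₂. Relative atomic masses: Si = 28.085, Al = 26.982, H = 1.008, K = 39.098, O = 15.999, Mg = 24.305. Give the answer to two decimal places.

6.47 mass %

M(KMg₃(AlSi₃O₁₀)(OH)₂) = 417.254 g/mol.
Al contributes 1 × 26.982 = 26.982 g per mole.
26.982/417.254 = 0.0647 → 6.47%.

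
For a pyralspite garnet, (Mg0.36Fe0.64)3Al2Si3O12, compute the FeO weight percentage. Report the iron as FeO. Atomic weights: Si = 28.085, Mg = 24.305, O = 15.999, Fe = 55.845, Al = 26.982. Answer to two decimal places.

M((Mg0.36Fe0.64)3Al2Si3O12) = 463.679 g/mol; M(FeO) = 71.844 g/mol.
Moles FeO per formula unit = 1.92 Fe ÷ 1 = 1.9200.
FeO fraction = (1.9200 × 71.844) / 463.679 = 137.940/463.679 = 0.2975.

29.75 wt%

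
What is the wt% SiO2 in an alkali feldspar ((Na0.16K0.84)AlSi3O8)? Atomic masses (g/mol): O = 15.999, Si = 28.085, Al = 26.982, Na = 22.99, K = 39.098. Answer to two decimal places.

65.37 wt%

Formula mass = 275.750 g/mol.
3 Si → 3.0000 mol SiO2 per formula unit; M(SiO2) = 60.083, so SiO2 mass = 180.249 g.
180.249/275.750 × 100 = 65.37 wt%.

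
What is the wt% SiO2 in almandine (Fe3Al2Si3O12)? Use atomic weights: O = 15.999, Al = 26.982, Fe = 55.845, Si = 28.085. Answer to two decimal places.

36.21 wt%

Molar mass of Fe3Al2Si3O12 = 3×55.845 + 2×26.982 + 3×28.085 + 12×15.999 = 497.742 g/mol.
Each formula unit contains 3 Si, equivalent to 3/1 = 3.0000 mol SiO2.
M(SiO2) = 1×28.085 + 2×15.999 = 60.083 g/mol.
Mass of SiO2 per formula unit = 3.0000 × 60.083 = 180.249 g.
SiO2 wt% = 180.249 / 497.742 × 100 = 36.21%.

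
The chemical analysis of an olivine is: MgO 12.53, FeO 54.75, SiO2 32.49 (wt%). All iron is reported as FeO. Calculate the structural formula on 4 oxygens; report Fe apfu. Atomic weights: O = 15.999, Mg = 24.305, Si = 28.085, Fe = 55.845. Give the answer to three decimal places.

1.415 Fe apfu

MgO (M=40.304): mol = 0.31089; Mg = 0.31089, O = 0.31089.
FeO (M=71.844): mol = 0.76207; Fe = 0.76207, O = 0.76207.
SiO2 (M=60.083): mol = 0.54075; Si = 0.54075, O = 1.08150.
ΣO = 2.15446; factor = 4/ΣO = 1.85661.
Fe apfu = 0.76207 × 1.85661 = 1.415.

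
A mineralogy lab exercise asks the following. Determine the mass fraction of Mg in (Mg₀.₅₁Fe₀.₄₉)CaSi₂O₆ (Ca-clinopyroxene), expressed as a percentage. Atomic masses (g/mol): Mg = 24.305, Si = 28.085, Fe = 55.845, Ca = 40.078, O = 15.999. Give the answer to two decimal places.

5.34 mass %

M((Mg₀.₅₁Fe₀.₄₉)CaSi₂O₆) = 232.002 g/mol.
Mg contributes 0.51 × 24.305 = 12.396 g per mole.
12.396/232.002 = 0.0534 → 5.34%.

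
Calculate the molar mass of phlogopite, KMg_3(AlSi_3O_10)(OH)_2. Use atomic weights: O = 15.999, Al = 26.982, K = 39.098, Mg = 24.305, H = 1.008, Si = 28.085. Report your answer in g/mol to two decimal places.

The formula mass is the sum 1×39.098 + 3×24.305 + 1×26.982 + 3×28.085 + 12×15.999 + 2×1.008.

417.25 g/mol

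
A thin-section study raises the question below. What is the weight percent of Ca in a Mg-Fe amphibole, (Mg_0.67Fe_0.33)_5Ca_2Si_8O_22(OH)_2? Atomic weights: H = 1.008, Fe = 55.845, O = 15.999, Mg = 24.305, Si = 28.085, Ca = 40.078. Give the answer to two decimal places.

9.27 weight percent

Molar mass of (Mg_0.67Fe_0.33)_5Ca_2Si_8O_22(OH)_2: 3.35×24.305 + 1.65×55.845 + 2×40.078 + 8×28.085 + 24×15.999 + 2×1.008 = 864.394 g/mol.
Mass of Ca per formula unit: 2 × 40.078 = 80.156 g.
Weight fraction Ca = 80.156 / 864.394 = 0.0927.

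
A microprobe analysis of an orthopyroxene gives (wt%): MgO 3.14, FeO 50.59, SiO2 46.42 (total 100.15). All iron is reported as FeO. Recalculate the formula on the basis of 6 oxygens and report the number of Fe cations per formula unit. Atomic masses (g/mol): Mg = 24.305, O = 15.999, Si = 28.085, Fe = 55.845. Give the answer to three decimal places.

3.14 wt% MgO ÷ 40.304 g/mol = 0.07791 mol, giving 0.07791 Mg and 0.07791 O.
50.59 wt% FeO ÷ 71.844 g/mol = 0.70416 mol, giving 0.70416 Fe and 0.70416 O.
46.42 wt% SiO2 ÷ 60.083 g/mol = 0.77260 mol, giving 0.77260 Si and 1.54520 O.
Oxygen sums to 2.32727; scaling by 6/2.32727 = 2.57813 puts the formula on 6 O.
Fe: 0.70416 × 2.57813 = 1.815 atoms per formula unit.

1.815 Fe apfu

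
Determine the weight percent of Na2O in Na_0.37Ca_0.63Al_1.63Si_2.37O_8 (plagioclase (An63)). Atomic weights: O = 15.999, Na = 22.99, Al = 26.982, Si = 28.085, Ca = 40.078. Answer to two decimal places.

4.21 wt%

Molar mass of Na_0.37Ca_0.63Al_1.63Si_2.37O_8 = 0.37*22.99 + 0.63*40.078 + 1.63*26.982 + 2.37*28.085 + 8*15.999 = 272.290 g/mol.
Each formula unit contains 0.37 Na, equivalent to 0.37/2 = 0.1850 mol Na2O.
M(Na2O) = 2×22.99 + 1×15.999 = 61.979 g/mol.
Mass of Na2O per formula unit = 0.1850 × 61.979 = 11.466 g.
Na2O wt% = 11.466 / 272.290 × 100 = 4.21%.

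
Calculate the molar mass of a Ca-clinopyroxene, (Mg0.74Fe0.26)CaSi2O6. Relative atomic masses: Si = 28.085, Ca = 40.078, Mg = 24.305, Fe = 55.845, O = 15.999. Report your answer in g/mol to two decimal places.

Mg: 0.74 × 24.305 = 17.9857
Fe: 0.26 × 55.845 = 14.5197
Ca: 1 × 40.078 = 40.0780
Si: 2 × 28.085 = 56.1700
O: 6 × 15.999 = 95.9940
Summing the contributions gives the formula mass.

224.75 g/mol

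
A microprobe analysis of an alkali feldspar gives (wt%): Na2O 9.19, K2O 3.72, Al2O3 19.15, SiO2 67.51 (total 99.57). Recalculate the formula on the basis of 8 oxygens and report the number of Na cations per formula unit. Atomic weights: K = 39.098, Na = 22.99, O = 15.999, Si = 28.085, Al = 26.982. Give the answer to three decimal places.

9.19 wt% Na2O ÷ 61.979 g/mol = 0.14828 mol, giving 0.29656 Na and 0.14828 O.
3.72 wt% K2O ÷ 94.195 g/mol = 0.03949 mol, giving 0.07898 K and 0.03949 O.
19.15 wt% Al2O3 ÷ 101.961 g/mol = 0.18782 mol, giving 0.37564 Al and 0.56346 O.
67.51 wt% SiO2 ÷ 60.083 g/mol = 1.12361 mol, giving 1.12361 Si and 2.24722 O.
Oxygen sums to 2.99845; scaling by 8/2.99845 = 2.66805 puts the formula on 8 O.
Na: 0.29656 × 2.66805 = 0.791 atoms per formula unit.

0.791 Na apfu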